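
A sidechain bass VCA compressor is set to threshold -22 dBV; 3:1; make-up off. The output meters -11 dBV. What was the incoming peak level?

11 dBV

The compressed level sits -11 − (-22) = 11 dB over threshold.
Before 3:1 compression the overshoot was 11 × 3 = 33 dB, so input = -22 + 33 = 11 dBV.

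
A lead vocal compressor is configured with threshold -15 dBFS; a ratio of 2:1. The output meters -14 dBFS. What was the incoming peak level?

-13 dBFS

That's 1 dB above the -15 dBFS threshold.
Before 2:1 compression the overshoot was 1 × 2 = 2 dB, so input = -15 + 2 = -13 dBFS.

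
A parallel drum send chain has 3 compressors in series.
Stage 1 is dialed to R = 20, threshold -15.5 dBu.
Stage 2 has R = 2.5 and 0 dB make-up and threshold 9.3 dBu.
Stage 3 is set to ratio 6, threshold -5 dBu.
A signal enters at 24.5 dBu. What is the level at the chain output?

-13.5 dBu

Stage 1: 24.5 dBu is 40 dB over -15.5 dBu; at 20:1 that becomes 2 dB over, giving -13.5 dBu.
Stage 2: -13.5 dBu ≤ 9.3 dBu, so stage 2 doesn't engage; output -13.5 dBu.
Stage 3: -13.5 dBu is at or below the -5 dBu threshold — no compression; output -13.5 dBu.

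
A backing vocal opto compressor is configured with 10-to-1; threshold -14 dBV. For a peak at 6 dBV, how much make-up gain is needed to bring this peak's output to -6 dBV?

The peak compresses to -14 + 20/10 = -12 dBV.
To reach -6 dBV requires -6 − (-12) = 6 dB of make-up.

6 dB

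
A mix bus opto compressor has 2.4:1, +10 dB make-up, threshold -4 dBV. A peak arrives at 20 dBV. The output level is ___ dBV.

16 dBV

20 dBV sits 24 dB over threshold.
At 2.4:1 the overshoot is divided by 2.4, leaving 10 dB above threshold.
That puts the output at 6 dBV; make-up adds 10 dB, giving 16 dBV.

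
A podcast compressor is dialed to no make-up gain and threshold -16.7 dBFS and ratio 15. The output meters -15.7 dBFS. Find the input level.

-1.7 dBFS

That's 1 dB above the -16.7 dBFS threshold.
Input overshoot = R × output overshoot = 15 dB → input = -16.7 + 15 = -1.7 dBFS.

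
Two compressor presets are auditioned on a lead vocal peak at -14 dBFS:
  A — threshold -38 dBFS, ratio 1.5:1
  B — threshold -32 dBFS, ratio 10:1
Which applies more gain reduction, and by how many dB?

A: overshoot 24 dB → output overshoot 16 dB → GR 8 dB.
B: overshoot 18 dB → output overshoot 1.8 dB → GR 16.2 dB.
B reduces 8.2 dB more.

B, by 8.2 dB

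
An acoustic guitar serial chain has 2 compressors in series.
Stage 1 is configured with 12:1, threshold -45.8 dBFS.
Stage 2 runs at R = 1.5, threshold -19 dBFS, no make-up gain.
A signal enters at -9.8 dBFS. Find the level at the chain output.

Stage 1: -9.8 dBFS is 36 dB over -45.8 dBFS; at 12:1 that becomes 3 dB over, giving -42.8 dBFS.
Stage 2: -42.8 dBFS is at or below the -19 dBFS threshold — no compression; output -42.8 dBFS.

-42.8 dBFS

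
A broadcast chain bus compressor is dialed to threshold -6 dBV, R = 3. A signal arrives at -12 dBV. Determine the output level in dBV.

-12 dBV

-12 dBV is 6 dB below the -6 dBV threshold, so no gain reduction is applied.
Output = input = -12 dBV.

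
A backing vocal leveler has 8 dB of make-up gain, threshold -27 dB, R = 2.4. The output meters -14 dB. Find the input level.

-15 dB

Remove make-up: -14 − 8 = -22 dB.
Post-compression overshoot = -22 − (-27) = 5 dB.
Input overshoot = R × output overshoot = 12 dB → input = -27 + 12 = -15 dB.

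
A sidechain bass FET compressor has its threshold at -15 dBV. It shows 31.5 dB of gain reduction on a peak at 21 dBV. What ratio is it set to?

Input overshoot = 21 − (-15) = 36 dB.
Output overshoot = 36 − 31.5 = 4.5 dB.
Ratio = input overshoot / output overshoot = 36 / 4.5 = 8.

8:1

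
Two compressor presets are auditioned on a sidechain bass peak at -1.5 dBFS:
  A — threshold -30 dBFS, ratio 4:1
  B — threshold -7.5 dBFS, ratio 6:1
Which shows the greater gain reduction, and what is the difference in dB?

A, by 16.375 dB

A: overshoot 28.5 dB → output overshoot 7.125 dB → GR 21.375 dB.
B: overshoot 6 dB → output overshoot 1 dB → GR 5 dB.
Difference: 16.375 dB in favour of A.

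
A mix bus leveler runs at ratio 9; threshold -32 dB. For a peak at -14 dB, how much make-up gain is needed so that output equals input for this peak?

16 dB

Overshoot 18 dB → 18/9 = 2 dB after compression, so the compressed level is -32 + 2 = -30 dB.
Make-up = target − compressed = -14 − (-30) = 16 dB.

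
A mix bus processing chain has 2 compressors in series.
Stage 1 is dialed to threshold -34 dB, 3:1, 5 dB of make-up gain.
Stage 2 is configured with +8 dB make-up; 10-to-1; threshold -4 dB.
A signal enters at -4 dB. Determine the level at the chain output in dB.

-11 dB

Stage 1: -4 dB is 30 dB over -34 dB; at 3:1 that becomes 10 dB over, giving -24 dB; +5 dB make-up → -19 dB.
Stage 2: below threshold (-19 ≤ -4); passes unchanged; make-up brings it to -11 dB.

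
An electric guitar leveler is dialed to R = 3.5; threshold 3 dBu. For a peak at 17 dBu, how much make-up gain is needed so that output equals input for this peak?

10 dB

Overshoot 14 dB → 14/3.5 = 4 dB after compression, so the compressed level is 3 + 4 = 7 dBu.
Make-up = target − compressed = 17 − 7 = 10 dB.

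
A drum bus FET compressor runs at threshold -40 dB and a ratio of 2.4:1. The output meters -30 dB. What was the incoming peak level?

That's 10 dB above the -40 dB threshold.
Before 2.4:1 compression the overshoot was 10 × 2.4 = 24 dB, so input = -40 + 24 = -16 dB.

-16 dB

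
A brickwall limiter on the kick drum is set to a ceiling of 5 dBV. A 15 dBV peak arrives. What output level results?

A brickwall limiter is an ∞:1 compressor: any input above the ceiling is clamped to 5 dBV.

5 dBV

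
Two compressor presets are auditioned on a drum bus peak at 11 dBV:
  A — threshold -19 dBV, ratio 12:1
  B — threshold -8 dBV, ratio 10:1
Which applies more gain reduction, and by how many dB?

A: overshoot 30 dB → output overshoot 2.5 dB → GR 27.5 dB.
B: overshoot 19 dB → output overshoot 1.9 dB → GR 17.1 dB.
A reduces 10.4 dB more.

A, by 10.4 dB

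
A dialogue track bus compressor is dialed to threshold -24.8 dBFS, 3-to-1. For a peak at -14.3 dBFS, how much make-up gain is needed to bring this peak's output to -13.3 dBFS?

Without make-up, output = threshold + overshoot/3 = -24.8 + 3.5 = -21.3 dBFS.
Gap to target: 8 dB.

8 dB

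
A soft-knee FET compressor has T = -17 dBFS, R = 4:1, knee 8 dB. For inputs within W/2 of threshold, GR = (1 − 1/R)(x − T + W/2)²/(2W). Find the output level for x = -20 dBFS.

-20.046875 dBFS

x − T + W/2 = -20 − (-17) + 4 = 1.
GR = (1 − 1/4) × 1² / 16 = 0.75 × 1 / 16 = 0.046875 dB.
Output = -20 − 0.046875 = -20.046875 dBFS.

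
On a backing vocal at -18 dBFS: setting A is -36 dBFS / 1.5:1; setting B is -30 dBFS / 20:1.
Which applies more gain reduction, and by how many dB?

A: GR = 18 − 18/1.5 = 6 dB.
B: GR = 12 − 12/20 = 11.4 dB.
Difference: 5.4 dB in favour of B.

B, by 5.4 dB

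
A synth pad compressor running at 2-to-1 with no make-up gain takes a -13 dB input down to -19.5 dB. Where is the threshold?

Gain reduction = -13 − (-19.5) = 6.5 dB; output overshoot = GR / (R − 1) = 6.5 / 1 = 6.5 dB.
Threshold = output − output overshoot = -19.5 − 6.5 = -26 dB.

-26 dB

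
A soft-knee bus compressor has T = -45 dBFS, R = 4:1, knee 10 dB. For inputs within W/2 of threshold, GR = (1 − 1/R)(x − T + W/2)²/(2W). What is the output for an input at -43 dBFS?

-44.8375 dBFS

x − T + W/2 = -43 − (-45) + 5 = 7.
GR = (1 − 1/4) × 7² / 20 = 0.75 × 49 / 20 = 1.8375 dB.
Output = -43 − 1.8375 = -44.8375 dBFS.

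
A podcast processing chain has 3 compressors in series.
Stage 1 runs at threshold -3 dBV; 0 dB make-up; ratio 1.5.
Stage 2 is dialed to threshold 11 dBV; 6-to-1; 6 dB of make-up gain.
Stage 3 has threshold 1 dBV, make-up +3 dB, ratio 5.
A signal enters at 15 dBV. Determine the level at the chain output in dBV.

Stage 1: 15 dBV is 18 dB over -3 dBV; at 1.5:1 that becomes 12 dB over, giving 9 dBV.
Stage 2: 9 dBV ≤ 11 dBV, so stage 2 doesn't engage; make-up brings it to 15 dBV.
Stage 3: 15 dBV is 14 dB over 1 dBV; at 5:1 that becomes 2.8 dB over, giving 3.8 dBV; +3 dB make-up → 6.8 dBV.

6.8 dBV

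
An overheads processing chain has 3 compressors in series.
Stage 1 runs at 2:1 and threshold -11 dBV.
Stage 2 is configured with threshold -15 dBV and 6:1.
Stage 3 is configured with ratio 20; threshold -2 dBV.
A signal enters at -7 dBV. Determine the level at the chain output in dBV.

Stage 1: 4 dB above -11 dBV, reduced 2:1 to 2 dB above → -9 dBV.
Stage 2: overshoot 6 dB → 6/6 = 1 dB → -14 dBV.
Stage 3: -14 dBV ≤ -2 dBV, so stage 3 doesn't engage; output -14 dBV.

-14 dBV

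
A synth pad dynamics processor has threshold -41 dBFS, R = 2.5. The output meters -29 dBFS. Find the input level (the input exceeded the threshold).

-11 dBFS

The compressed level sits -29 − (-41) = 12 dB over threshold.
Before 2.5:1 compression the overshoot was 12 × 2.5 = 30 dB, so input = -41 + 30 = -11 dBFS.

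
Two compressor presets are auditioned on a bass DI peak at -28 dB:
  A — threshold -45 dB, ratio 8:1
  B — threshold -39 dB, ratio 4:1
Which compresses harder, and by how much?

A: 17 dB over, compressed to 2.125 dB over, so 14.875 dB of GR.
B: 11 dB over, compressed to 2.75 dB over, so 8.25 dB of GR.
A reduces 6.625 dB more.

A, by 6.625 dB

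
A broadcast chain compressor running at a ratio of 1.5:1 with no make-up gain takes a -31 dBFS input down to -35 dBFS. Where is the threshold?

-43 dBFS

Input is 12 dB above T (since output overshoot × R = input overshoot: (-35 − T)·1.5 = -31 − T gives T = -43 dBFS).
Check: -43 + (-31 − (-43))/1.5 = -43 + 8 = -35 dBFS. ✓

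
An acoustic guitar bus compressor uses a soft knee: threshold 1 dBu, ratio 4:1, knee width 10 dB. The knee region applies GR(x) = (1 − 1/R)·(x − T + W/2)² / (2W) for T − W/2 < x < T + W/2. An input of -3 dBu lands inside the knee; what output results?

-3.0375 dBu

x − T + W/2 = -3 − 1 + 5 = 1.
GR = (1 − 1/4) × 1² / 20 = 0.75 × 1 / 20 = 0.0375 dB.
Output = -3 − 0.0375 = -3.0375 dBu.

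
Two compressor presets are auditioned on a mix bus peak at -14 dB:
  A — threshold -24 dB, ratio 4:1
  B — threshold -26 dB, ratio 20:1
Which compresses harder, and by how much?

B, by 3.9 dB

A: 10 dB over, compressed to 2.5 dB over, so 7.5 dB of GR.
B: 12 dB over, compressed to 0.6 dB over, so 11.4 dB of GR.
B reduces 3.9 dB more.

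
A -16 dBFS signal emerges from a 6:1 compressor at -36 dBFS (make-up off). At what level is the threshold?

Input is 24 dB above T (since output overshoot × R = input overshoot: (-36 − T)·6 = -16 − T gives T = -40 dBFS).
Check: -40 + (-16 − (-40))/6 = -40 + 4 = -36 dBFS. ✓

-40 dBFS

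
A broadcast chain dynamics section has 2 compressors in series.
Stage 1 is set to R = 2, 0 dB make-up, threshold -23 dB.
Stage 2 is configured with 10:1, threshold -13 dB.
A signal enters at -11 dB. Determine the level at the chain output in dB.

-17 dB

Stage 1: overshoot 12 dB → 12/2 = 6 dB → -17 dB.
Stage 2: -17 dB is at or below the -13 dB threshold — no compression; output -17 dB.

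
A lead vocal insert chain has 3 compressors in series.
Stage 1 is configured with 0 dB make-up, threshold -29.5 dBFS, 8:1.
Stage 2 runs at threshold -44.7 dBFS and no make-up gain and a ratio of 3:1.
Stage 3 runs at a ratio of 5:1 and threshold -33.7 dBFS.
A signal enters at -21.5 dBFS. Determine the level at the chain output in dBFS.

Stage 1: overshoot 8 dB → 8/8 = 1 dB → -28.5 dBFS.
Stage 2: overshoot 16.2 dB → 16.2/3 = 5.4 dB → -39.3 dBFS.
Stage 3: -39.3 dBFS ≤ -33.7 dBFS, so stage 3 doesn't engage; output -39.3 dBFS.

-39.3 dBFS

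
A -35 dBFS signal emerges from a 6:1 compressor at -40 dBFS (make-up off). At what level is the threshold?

Input is 6 dB above T (since output overshoot × R = input overshoot: (-40 − T)·6 = -35 − T gives T = -41 dBFS).
Check: -41 + (-35 − (-41))/6 = -41 + 1 = -40 dBFS. ✓

-41 dBFS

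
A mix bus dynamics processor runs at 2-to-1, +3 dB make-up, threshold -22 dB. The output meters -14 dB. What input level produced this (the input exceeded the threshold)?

Before make-up, the level was -14 − 3 = -17 dB.
That's 5 dB above the -22 dB threshold.
Input overshoot = R × output overshoot = 10 dB → input = -22 + 10 = -12 dB.

-12 dB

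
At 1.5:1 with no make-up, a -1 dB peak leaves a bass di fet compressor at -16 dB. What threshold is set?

Gain reduction = -1 − (-16) = 15 dB; output overshoot = GR / (R − 1) = 15 / 0.5 = 30 dB.
Threshold = output − output overshoot = -16 − 30 = -46 dB.

-46 dB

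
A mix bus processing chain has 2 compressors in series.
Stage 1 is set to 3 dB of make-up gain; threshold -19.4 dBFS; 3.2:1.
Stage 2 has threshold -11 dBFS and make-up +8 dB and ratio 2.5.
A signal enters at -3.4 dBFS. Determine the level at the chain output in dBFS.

-3.4 dBFS

Stage 1: -3.4 dBFS is 16 dB over -19.4 dBFS; at 3.2:1 that becomes 5 dB over, giving -14.4 dBFS; +3 dB make-up → -11.4 dBFS.
Stage 2: -11.4 dBFS ≤ -11 dBFS, so stage 2 doesn't engage; make-up brings it to -3.4 dBFS.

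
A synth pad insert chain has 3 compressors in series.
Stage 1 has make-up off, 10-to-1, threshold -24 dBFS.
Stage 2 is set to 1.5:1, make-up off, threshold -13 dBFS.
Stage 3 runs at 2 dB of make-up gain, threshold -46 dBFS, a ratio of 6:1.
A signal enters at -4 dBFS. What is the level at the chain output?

Stage 1: -4 dBFS is 20 dB over -24 dBFS; at 10:1 that becomes 2 dB over, giving -22 dBFS.
Stage 2: -22 dBFS ≤ -13 dBFS, so stage 2 doesn't engage; output -22 dBFS.
Stage 3: 24 dB above -46 dBFS, reduced 6:1 to 4 dB above → -42 dBFS; +2 dB make-up → -40 dBFS.

-40 dBFS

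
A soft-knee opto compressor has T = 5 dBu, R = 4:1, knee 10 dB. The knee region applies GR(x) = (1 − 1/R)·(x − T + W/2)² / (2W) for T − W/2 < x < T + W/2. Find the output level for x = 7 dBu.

5.1625 dBu

x − T + W/2 = 7 − 5 + 5 = 7.
GR = (1 − 1/4) × 7² / 20 = 0.75 × 49 / 20 = 1.8375 dB.
Output = 7 − 1.8375 = 5.1625 dBu.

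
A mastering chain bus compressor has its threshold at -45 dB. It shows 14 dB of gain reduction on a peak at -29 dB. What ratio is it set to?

8:1

Input overshoot = -29 − (-45) = 16 dB.
Output overshoot = 16 − 14 = 2 dB.
Ratio = input overshoot / output overshoot = 16 / 2 = 8.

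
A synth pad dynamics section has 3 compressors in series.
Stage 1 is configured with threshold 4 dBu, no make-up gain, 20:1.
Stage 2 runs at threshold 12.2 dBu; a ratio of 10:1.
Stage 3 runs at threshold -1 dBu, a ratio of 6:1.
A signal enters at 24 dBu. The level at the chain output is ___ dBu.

Stage 1: 24 dBu is 20 dB over 4 dBu; at 20:1 that becomes 1 dB over, giving 5 dBu.
Stage 2: 5 dBu ≤ 12.2 dBu, so stage 2 doesn't engage; output 5 dBu.
Stage 3: 6 dB above -1 dBu, reduced 6:1 to 1 dB above → 0 dBu.

0 dBu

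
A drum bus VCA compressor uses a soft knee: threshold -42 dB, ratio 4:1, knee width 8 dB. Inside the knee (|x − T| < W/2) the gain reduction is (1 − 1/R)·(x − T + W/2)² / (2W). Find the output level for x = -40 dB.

x − T + W/2 = -40 − (-42) + 4 = 6.
GR = (1 − 1/4) × 6² / 16 = 0.75 × 36 / 16 = 1.6875 dB.
Output = -40 − 1.6875 = -41.6875 dB.

-41.6875 dB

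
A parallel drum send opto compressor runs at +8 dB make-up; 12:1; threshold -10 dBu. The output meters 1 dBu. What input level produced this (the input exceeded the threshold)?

Remove make-up: 1 − 8 = -7 dBu.
That's 3 dB above the -10 dBu threshold.
Undo the ratio: input overshoot = 3 × 12 = 36 dB, giving input = 26 dBu.

26 dBu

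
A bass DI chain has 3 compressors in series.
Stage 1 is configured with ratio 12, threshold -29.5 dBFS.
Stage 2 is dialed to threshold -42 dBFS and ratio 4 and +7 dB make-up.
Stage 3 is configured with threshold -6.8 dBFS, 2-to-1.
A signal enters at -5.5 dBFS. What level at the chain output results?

-31.375 dBFS

Stage 1: -5.5 dBFS is 24 dB over -29.5 dBFS; at 12:1 that becomes 2 dB over, giving -27.5 dBFS.
Stage 2: overshoot 14.5 dB → 14.5/4 = 3.625 dB → -38.375 dBFS; +7 dB make-up → -31.375 dBFS.
Stage 3: -31.375 dBFS ≤ -6.8 dBFS, so stage 3 doesn't engage; output -31.375 dBFS.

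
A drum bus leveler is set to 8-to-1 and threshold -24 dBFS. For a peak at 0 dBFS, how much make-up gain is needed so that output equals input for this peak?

Without make-up, output = threshold + overshoot/8 = -24 + 3 = -21 dBFS.
Gap to target: 21 dB.

21 dB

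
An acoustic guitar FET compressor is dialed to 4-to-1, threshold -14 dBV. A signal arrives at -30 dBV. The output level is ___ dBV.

-30 dBV is 16 dB below the -14 dBV threshold, so no gain reduction is applied.
Output = input = -30 dBV.

-30 dBV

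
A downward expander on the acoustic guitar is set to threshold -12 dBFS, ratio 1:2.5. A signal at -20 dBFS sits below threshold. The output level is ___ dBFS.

The input is 8 dB below the -12 dBFS threshold.
A 1:2.5 expander multiplies undershoot by 2.5: 8 × 2.5 = 20 dB below threshold.
Output = -12 − 20 = -32 dBFS.

-32 dBFS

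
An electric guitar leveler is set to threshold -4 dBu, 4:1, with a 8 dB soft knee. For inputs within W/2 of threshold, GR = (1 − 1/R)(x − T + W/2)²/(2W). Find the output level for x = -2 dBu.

x − T + W/2 = -2 − (-4) + 4 = 6.
GR = (1 − 1/4) × 6² / 16 = 0.75 × 36 / 16 = 1.6875 dB.
Output = -2 − 1.6875 = -3.6875 dBu.

-3.6875 dBu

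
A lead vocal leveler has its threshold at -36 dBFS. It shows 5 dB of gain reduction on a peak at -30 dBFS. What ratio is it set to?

Input overshoot = -30 − (-36) = 6 dB.
Output overshoot = 6 − 5 = 1 dB.
Ratio = input overshoot / output overshoot = 6 / 1 = 6.

6:1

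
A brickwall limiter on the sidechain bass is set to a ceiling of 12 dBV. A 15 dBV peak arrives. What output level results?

12 dBV

At ∞:1, everything above 12 dBV is held at the ceiling.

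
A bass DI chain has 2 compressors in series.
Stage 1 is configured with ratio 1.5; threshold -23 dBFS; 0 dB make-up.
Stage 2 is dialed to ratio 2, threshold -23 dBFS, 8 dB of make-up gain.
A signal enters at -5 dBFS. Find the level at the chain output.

Stage 1: 18 dB above -23 dBFS, reduced 1.5:1 to 12 dB above → -11 dBFS.
Stage 2: 12 dB above -23 dBFS, reduced 2:1 to 6 dB above → -17 dBFS; +8 dB make-up → -9 dBFS.

-9 dBFS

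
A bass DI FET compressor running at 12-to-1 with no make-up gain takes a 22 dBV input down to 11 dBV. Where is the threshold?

Input is 12 dB above T (since output overshoot × R = input overshoot: (11 − T)·12 = 22 − T gives T = 10 dBV).
Check: 10 + (22 − 10)/12 = 10 + 1 = 11 dBV. ✓

10 dBV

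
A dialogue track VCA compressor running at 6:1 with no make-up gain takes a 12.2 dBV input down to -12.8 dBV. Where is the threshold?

-17.8 dBV

Input is 30 dB above T (since output overshoot × R = input overshoot: (-12.8 − T)·6 = 12.2 − T gives T = -17.8 dBV).
Check: -17.8 + (12.2 − (-17.8))/6 = -17.8 + 5 = -12.8 dBV. ✓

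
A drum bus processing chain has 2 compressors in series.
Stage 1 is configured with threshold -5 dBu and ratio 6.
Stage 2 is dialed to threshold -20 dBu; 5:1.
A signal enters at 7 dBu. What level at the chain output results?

Stage 1: overshoot 12 dB → 12/6 = 2 dB → -3 dBu.
Stage 2: overshoot 17 dB → 17/5 = 3.4 dB → -16.6 dBu.

-16.6 dBu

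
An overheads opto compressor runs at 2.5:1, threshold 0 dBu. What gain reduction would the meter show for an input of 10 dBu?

6 dB

10 dBu exceeds the threshold by 10 dB.
After 2.5:1 compression the overshoot becomes 10/2.5 = 4 dB.
GR = overshoot in − overshoot out = 10 − 4 = 6 dB.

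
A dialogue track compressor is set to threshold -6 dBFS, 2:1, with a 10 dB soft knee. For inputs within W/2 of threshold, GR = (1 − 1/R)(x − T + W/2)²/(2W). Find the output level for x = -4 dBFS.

x − T + W/2 = -4 − (-6) + 5 = 7.
GR = (1 − 1/2) × 7² / 20 = 0.5 × 49 / 20 = 1.225 dB.
Output = -4 − 1.225 = -5.225 dBFS.

-5.225 dBFS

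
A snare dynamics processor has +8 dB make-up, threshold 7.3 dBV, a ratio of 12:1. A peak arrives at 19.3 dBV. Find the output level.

The input is 12 dB above the 7.3 dBV threshold.
The 12 dB excess becomes 1 dB after 12:1 reduction.
That puts the output at 8.3 dBV; make-up adds 8 dB, giving 16.3 dBV.

16.3 dBV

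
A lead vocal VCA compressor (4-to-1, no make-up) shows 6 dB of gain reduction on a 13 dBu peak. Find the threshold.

Gain reduction = 13 − 7 = 6 dB; output overshoot = GR / (R − 1) = 6 / 3 = 2 dB.
Threshold = output − output overshoot = 7 − 2 = 5 dBu.

5 dBu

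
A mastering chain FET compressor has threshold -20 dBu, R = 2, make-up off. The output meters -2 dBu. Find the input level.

That's 18 dB above the -20 dBu threshold.
Input overshoot = R × output overshoot = 36 dB → input = -20 + 36 = 16 dBu.

16 dBu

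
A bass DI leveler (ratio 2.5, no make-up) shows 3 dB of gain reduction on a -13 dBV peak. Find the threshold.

-18 dBV

Input is 5 dB above T (since output overshoot × R = input overshoot: (-16 − T)·2.5 = -13 − T gives T = -18 dBV).
Check: -18 + (-13 − (-18))/2.5 = -18 + 2 = -16 dBV. ✓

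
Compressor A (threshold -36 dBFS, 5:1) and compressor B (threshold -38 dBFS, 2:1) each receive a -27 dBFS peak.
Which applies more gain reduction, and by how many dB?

A, by 1.7 dB

A: overshoot 9 dB → output overshoot 1.8 dB → GR 7.2 dB.
B: overshoot 11 dB → output overshoot 5.5 dB → GR 5.5 dB.
Difference: 1.7 dB in favour of A.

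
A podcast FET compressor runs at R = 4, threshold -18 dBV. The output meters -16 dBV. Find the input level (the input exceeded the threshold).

-10 dBV

That's 2 dB above the -18 dBV threshold.
Input overshoot = R × output overshoot = 8 dB → input = -18 + 8 = -10 dBV.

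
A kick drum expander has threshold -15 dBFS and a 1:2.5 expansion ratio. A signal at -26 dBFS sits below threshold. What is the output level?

-42.5 dBFS

The input is 11 dB below the -15 dBFS threshold.
A 1:2.5 expander multiplies undershoot by 2.5: 11 × 2.5 = 27.5 dB below threshold.
Output = -15 − 27.5 = -42.5 dBFS.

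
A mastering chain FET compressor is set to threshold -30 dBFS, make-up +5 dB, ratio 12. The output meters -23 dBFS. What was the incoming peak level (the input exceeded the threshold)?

Stripping the +5 dB make-up gives -28 dBFS at the gain stage.
The compressed level sits -28 − (-30) = 2 dB over threshold.
Before 12:1 compression the overshoot was 2 × 12 = 24 dB, so input = -30 + 24 = -6 dBFS.

-6 dBFS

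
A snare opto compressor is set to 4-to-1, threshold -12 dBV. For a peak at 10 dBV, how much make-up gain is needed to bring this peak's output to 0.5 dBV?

The peak compresses to -12 + 22/4 = -6.5 dBV.
To reach 0.5 dBV requires 0.5 − (-6.5) = 7 dB of make-up.

7 dB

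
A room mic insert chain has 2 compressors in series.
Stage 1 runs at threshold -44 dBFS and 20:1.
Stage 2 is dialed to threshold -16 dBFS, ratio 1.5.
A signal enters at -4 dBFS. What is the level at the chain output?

Stage 1: overshoot 40 dB → 40/20 = 2 dB → -42 dBFS.
Stage 2: -42 dBFS is at or below the -16 dBFS threshold — no compression; output -42 dBFS.

-42 dBFS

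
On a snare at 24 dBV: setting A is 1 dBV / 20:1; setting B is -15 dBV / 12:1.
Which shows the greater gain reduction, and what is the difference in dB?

A: 23 dB over, compressed to 1.15 dB over, so 21.85 dB of GR.
B: 39 dB over, compressed to 3.25 dB over, so 35.75 dB of GR.
B applies 13.9 dB more gain reduction.

B, by 13.9 dB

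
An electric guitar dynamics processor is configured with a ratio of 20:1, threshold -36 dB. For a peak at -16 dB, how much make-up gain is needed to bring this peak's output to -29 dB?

6 dB

The peak compresses to -36 + 20/20 = -35 dB.
To reach -29 dB requires -29 − (-35) = 6 dB of make-up.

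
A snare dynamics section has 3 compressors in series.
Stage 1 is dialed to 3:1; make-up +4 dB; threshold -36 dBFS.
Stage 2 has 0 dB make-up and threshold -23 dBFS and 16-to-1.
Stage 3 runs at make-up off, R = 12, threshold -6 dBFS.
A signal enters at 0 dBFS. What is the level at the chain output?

-22.8125 dBFS

Stage 1: 36 dB above -36 dBFS, reduced 3:1 to 12 dB above → -24 dBFS; +4 dB make-up → -20 dBFS.
Stage 2: -20 dBFS is 3 dB over -23 dBFS; at 16:1 that becomes 0.1875 dB over, giving -22.8125 dBFS.
Stage 3: -22.8125 dBFS ≤ -6 dBFS, so stage 3 doesn't engage; output -22.8125 dBFS.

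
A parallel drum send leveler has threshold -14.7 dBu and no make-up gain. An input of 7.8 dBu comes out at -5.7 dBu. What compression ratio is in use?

Input overshoot = 7.8 − (-14.7) = 22.5 dB; output overshoot = -5.7 − (-14.7) = 9 dB.
Ratio = 22.5 / 9 = 2.5.

2.5:1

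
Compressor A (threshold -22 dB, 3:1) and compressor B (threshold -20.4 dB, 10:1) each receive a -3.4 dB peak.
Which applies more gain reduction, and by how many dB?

B, by 2.9 dB

A: 18.6 dB over, compressed to 6.2 dB over, so 12.4 dB of GR.
B: 17 dB over, compressed to 1.7 dB over, so 15.3 dB of GR.
B applies 2.9 dB more gain reduction.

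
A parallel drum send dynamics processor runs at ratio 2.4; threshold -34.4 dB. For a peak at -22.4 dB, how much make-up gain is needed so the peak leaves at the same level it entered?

Overshoot 12 dB → 12/2.4 = 5 dB after compression, so the compressed level is -34.4 + 5 = -29.4 dB.
Make-up = target − compressed = -22.4 − (-29.4) = 7 dB.

7 dB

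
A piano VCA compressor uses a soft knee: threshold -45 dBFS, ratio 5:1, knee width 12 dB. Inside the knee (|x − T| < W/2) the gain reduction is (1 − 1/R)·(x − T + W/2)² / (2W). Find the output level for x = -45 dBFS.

-46.2 dBFS

x − T + W/2 = -45 − (-45) + 6 = 6.
GR = (1 − 1/5) × 6² / 24 = 0.8 × 36 / 24 = 1.2 dB.
Output = -45 − 1.2 = -46.2 dBFS.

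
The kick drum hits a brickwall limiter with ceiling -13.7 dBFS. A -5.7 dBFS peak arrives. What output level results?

-13.7 dBFS

A brickwall limiter is an ∞:1 compressor: any input above the ceiling is clamped to -13.7 dBFS.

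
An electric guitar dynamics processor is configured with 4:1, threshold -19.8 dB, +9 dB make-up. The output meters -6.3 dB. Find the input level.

-1.8 dB

Remove make-up: -6.3 − 9 = -15.3 dB.
The compressed level sits -15.3 − (-19.8) = 4.5 dB over threshold.
Before 4:1 compression the overshoot was 4.5 × 4 = 18 dB, so input = -19.8 + 18 = -1.8 dB.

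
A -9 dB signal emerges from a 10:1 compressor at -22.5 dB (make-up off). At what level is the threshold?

Let T be the threshold. Output overshoot = (input overshoot)/R, so -22.5 − T = (-9 − T)/10.
10·(-22.5 − T) = -9 − T → 9·T = -225 − (-9) = -216.
T = -216/9 = -24 dB.

-24 dB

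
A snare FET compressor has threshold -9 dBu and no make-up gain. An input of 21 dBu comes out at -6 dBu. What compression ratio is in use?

10:1

Input overshoot = 21 − (-9) = 30 dB; output overshoot = -6 − (-9) = 3 dB.
Ratio = 30 / 3 = 10.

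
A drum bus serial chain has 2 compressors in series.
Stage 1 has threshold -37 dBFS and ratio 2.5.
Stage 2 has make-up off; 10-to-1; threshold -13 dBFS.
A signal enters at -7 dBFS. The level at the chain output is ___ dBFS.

-25 dBFS

Stage 1: 30 dB above -37 dBFS, reduced 2.5:1 to 12 dB above → -25 dBFS.
Stage 2: -25 dBFS is at or below the -13 dBFS threshold — no compression; output -25 dBFS.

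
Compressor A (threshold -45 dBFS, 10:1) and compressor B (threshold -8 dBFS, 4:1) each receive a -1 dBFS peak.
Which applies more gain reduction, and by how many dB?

A, by 34.35 dB

A: GR = 44 − 44/10 = 39.6 dB.
B: GR = 7 − 7/4 = 5.25 dB.
A applies 34.35 dB more gain reduction.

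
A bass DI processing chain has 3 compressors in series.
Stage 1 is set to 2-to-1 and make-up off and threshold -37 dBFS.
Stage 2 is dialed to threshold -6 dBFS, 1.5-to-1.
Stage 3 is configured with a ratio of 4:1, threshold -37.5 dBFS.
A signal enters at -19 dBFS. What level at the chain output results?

Stage 1: overshoot 18 dB → 18/2 = 9 dB → -28 dBFS.
Stage 2: -28 dBFS ≤ -6 dBFS, so stage 2 doesn't engage; output -28 dBFS.
Stage 3: overshoot 9.5 dB → 9.5/4 = 2.375 dB → -35.125 dBFS.

-35.125 dBFS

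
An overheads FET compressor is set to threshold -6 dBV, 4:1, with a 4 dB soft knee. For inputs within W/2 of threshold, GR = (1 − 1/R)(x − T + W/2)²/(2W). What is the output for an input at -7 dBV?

-7.09375 dBV

x − T + W/2 = -7 − (-6) + 2 = 1.
GR = (1 − 1/4) × 1² / 8 = 0.75 × 1 / 8 = 0.09375 dB.
Output = -7 − 0.09375 = -7.09375 dBV.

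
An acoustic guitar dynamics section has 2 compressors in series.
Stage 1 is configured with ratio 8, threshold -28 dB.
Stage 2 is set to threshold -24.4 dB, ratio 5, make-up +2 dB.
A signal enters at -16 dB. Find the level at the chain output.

-24.5 dB

Stage 1: -16 dB is 12 dB over -28 dB; at 8:1 that becomes 1.5 dB over, giving -26.5 dB.
Stage 2: -26.5 dB is at or below the -24.4 dB threshold — no compression; make-up brings it to -24.5 dB.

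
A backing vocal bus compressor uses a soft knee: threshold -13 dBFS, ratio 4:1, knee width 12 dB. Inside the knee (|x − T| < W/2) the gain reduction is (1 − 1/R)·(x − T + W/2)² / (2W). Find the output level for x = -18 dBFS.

-18.03125 dBFS

x − T + W/2 = -18 − (-13) + 6 = 1.
GR = (1 − 1/4) × 1² / 24 = 0.75 × 1 / 24 = 0.03125 dB.
Output = -18 − 0.03125 = -18.03125 dBFS.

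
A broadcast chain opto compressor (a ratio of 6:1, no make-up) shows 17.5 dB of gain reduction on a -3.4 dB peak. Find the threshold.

Let T be the threshold. Output overshoot = (input overshoot)/R, so -20.9 − T = (-3.4 − T)/6.
6·(-20.9 − T) = -3.4 − T → 5·T = -125.4 − (-3.4) = -122.
T = -122/5 = -24.4 dB.

-24.4 dB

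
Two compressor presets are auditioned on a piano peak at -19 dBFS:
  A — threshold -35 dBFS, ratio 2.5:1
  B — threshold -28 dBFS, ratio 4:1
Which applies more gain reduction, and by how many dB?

A, by 2.85 dB

A: 16 dB over, compressed to 6.4 dB over, so 9.6 dB of GR.
B: 9 dB over, compressed to 2.25 dB over, so 6.75 dB of GR.
A applies 2.85 dB more gain reduction.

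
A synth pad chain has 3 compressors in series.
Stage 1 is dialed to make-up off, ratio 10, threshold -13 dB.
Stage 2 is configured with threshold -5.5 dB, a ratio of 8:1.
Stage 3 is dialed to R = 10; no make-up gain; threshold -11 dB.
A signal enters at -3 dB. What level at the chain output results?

Stage 1: overshoot 10 dB → 10/10 = 1 dB → -12 dB.
Stage 2: -12 dB is at or below the -5.5 dB threshold — no compression; output -12 dB.
Stage 3: below threshold (-12 ≤ -11); passes unchanged; output -12 dB.

-12 dB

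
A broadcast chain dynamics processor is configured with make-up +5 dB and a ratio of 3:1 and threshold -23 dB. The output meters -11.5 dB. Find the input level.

Stripping the +5 dB make-up gives -16.5 dB at the gain stage.
Post-compression overshoot = -16.5 − (-23) = 6.5 dB.
Undo the ratio: input overshoot = 6.5 × 3 = 19.5 dB, giving input = -3.5 dB.

-3.5 dB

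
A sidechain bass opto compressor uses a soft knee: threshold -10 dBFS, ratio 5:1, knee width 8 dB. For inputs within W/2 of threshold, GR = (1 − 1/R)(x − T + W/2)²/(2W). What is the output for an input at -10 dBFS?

-10.8 dBFS

x − T + W/2 = -10 − (-10) + 4 = 4.
GR = (1 − 1/5) × 4² / 16 = 0.8 × 16 / 16 = 0.8 dB.
Output = -10 − 0.8 = -10.8 dBFS.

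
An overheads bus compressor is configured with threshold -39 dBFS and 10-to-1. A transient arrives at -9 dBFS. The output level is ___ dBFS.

The input is 30 dB above the -39 dBFS threshold.
10:1 compression reduces that to 30/10 = 3 dB over.
Output = -39 + 3 = -36 dBFS.

-36 dBFS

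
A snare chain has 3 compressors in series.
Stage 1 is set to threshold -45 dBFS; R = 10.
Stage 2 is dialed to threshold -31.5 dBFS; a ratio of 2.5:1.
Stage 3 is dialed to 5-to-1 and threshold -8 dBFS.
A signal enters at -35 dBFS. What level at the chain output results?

Stage 1: overshoot 10 dB → 10/10 = 1 dB → -44 dBFS.
Stage 2: -44 dBFS ≤ -31.5 dBFS, so stage 2 doesn't engage; output -44 dBFS.
Stage 3: below threshold (-44 ≤ -8); passes unchanged; output -44 dBFS.

-44 dBFS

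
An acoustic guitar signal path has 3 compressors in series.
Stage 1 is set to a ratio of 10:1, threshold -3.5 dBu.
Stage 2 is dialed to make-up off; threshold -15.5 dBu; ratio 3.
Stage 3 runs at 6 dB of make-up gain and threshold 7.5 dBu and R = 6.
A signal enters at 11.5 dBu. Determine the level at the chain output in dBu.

-5 dBu

Stage 1: 15 dB above -3.5 dBu, reduced 10:1 to 1.5 dB above → -2 dBu.
Stage 2: -2 dBu is 13.5 dB over -15.5 dBu; at 3:1 that becomes 4.5 dB over, giving -11 dBu.
Stage 3: -11 dBu is at or below the 7.5 dBu threshold — no compression; make-up brings it to -5 dBu.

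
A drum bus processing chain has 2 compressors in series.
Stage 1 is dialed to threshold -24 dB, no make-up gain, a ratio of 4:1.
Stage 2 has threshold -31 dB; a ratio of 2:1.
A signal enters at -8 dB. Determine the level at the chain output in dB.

-25.5 dB

Stage 1: overshoot 16 dB → 16/4 = 4 dB → -20 dB.
Stage 2: 11 dB above -31 dB, reduced 2:1 to 5.5 dB above → -25.5 dB.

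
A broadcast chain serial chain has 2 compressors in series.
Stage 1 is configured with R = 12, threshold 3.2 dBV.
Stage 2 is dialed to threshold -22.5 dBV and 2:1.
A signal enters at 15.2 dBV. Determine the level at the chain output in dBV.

Stage 1: 15.2 dBV is 12 dB over 3.2 dBV; at 12:1 that becomes 1 dB over, giving 4.2 dBV.
Stage 2: 26.7 dB above -22.5 dBV, reduced 2:1 to 13.35 dB above → -9.15 dBV.

-9.15 dBV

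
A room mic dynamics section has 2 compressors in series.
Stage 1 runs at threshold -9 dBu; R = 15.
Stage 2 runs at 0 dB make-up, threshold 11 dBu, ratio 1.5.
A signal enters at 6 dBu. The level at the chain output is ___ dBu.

Stage 1: 6 dBu is 15 dB over -9 dBu; at 15:1 that becomes 1 dB over, giving -8 dBu.
Stage 2: below threshold (-8 ≤ 11); passes unchanged; output -8 dBu.

-8 dBu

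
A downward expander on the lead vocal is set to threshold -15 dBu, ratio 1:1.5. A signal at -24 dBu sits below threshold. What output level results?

Undershoot = (-15) − (-24) = 9 dB.
At 1:1.5, that expands to 13.5 dB under threshold.
Output = -15 − 13.5 = -28.5 dBu.

-28.5 dBu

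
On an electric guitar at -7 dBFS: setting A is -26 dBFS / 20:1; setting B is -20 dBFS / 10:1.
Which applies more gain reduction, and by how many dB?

A, by 6.35 dB

A: 19 dB over, compressed to 0.95 dB over, so 18.05 dB of GR.
B: 13 dB over, compressed to 1.3 dB over, so 11.7 dB of GR.
A reduces 6.35 dB more.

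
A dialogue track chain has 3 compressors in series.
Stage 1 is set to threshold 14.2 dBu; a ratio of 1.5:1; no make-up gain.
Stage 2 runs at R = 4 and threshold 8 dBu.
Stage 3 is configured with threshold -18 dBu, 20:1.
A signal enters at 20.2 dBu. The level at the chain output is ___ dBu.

-16.5725 dBu

Stage 1: overshoot 6 dB → 6/1.5 = 4 dB → 18.2 dBu.
Stage 2: 18.2 dBu is 10.2 dB over 8 dBu; at 4:1 that becomes 2.55 dB over, giving 10.55 dBu.
Stage 3: 10.55 dBu is 28.55 dB over -18 dBu; at 20:1 that becomes 1.4275 dB over, giving -16.5725 dBu.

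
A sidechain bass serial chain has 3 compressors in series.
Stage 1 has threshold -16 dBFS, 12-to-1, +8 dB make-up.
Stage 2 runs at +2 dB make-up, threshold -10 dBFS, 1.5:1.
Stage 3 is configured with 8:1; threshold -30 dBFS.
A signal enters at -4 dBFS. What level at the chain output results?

Stage 1: -4 dBFS is 12 dB over -16 dBFS; at 12:1 that becomes 1 dB over, giving -15 dBFS; +8 dB make-up → -7 dBFS.
Stage 2: 3 dB above -10 dBFS, reduced 1.5:1 to 2 dB above → -8 dBFS; +2 dB make-up → -6 dBFS.
Stage 3: -6 dBFS is 24 dB over -30 dBFS; at 8:1 that becomes 3 dB over, giving -27 dBFS.

-27 dBFS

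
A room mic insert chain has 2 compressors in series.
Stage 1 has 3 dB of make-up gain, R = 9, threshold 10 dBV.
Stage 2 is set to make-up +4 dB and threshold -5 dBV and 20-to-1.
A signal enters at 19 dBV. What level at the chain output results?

-0.05 dBV

Stage 1: 9 dB above 10 dBV, reduced 9:1 to 1 dB above → 11 dBV; +3 dB make-up → 14 dBV.
Stage 2: 19 dB above -5 dBV, reduced 20:1 to 0.95 dB above → -4.05 dBV; +4 dB make-up → -0.05 dBV.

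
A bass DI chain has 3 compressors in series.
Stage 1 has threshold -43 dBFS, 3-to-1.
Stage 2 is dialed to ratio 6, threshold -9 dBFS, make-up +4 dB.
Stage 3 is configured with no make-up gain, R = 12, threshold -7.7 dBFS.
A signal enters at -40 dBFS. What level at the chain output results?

-38 dBFS

Stage 1: overshoot 3 dB → 3/3 = 1 dB → -42 dBFS.
Stage 2: -42 dBFS ≤ -9 dBFS, so stage 2 doesn't engage; make-up brings it to -38 dBFS.
Stage 3: below threshold (-38 ≤ -7.7); passes unchanged; output -38 dBFS.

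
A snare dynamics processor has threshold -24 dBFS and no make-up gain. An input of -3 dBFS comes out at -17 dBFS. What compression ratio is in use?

3:1

Input overshoot = -3 − (-24) = 21 dB; output overshoot = -17 − (-24) = 7 dB.
Ratio = 21 / 7 = 3.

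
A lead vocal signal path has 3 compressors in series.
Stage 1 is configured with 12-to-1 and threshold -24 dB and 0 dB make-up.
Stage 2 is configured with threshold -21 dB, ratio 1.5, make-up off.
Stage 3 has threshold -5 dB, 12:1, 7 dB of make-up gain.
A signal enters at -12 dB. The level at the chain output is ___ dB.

-16 dB

Stage 1: -12 dB is 12 dB over -24 dB; at 12:1 that becomes 1 dB over, giving -23 dB.
Stage 2: -23 dB is at or below the -21 dB threshold — no compression; output -23 dB.
Stage 3: -23 dB is at or below the -5 dB threshold — no compression; make-up brings it to -16 dB.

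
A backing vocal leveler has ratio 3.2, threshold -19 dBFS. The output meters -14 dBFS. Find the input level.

That's 5 dB above the -19 dBFS threshold.
Undo the ratio: input overshoot = 5 × 3.2 = 16 dB, giving input = -3 dBFS.

-3 dBFS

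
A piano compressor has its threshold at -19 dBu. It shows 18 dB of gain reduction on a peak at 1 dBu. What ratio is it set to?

Input overshoot = 1 − (-19) = 20 dB.
Output overshoot = 20 − 18 = 2 dB.
Ratio = input overshoot / output overshoot = 20 / 2 = 10.

10:1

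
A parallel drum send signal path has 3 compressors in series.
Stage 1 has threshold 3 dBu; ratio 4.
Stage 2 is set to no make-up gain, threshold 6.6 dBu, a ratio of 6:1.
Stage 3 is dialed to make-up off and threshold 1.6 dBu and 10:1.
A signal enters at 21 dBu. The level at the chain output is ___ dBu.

2.115 dBu

Stage 1: 18 dB above 3 dBu, reduced 4:1 to 4.5 dB above → 7.5 dBu.
Stage 2: overshoot 0.9 dB → 0.9/6 = 0.15 dB → 6.75 dBu.
Stage 3: 6.75 dBu is 5.15 dB over 1.6 dBu; at 10:1 that becomes 0.515 dB over, giving 2.115 dBu.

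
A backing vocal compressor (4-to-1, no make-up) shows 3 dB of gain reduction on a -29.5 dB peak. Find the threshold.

-33.5 dB

Gain reduction = -29.5 − (-32.5) = 3 dB; output overshoot = GR / (R − 1) = 3 / 3 = 1 dB.
Threshold = output − output overshoot = -32.5 − 1 = -33.5 dB.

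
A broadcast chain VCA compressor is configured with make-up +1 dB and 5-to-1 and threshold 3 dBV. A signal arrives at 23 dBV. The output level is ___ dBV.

8 dBV

The input is 20 dB above the 3 dBV threshold.
5:1 compression reduces that to 20/5 = 4 dB over.
That puts the output at 7 dBV; make-up adds 1 dB, giving 8 dBV.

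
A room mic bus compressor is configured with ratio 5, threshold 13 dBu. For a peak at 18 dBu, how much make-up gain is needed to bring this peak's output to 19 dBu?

Without make-up, output = threshold + overshoot/5 = 13 + 1 = 14 dBu.
Gap to target: 5 dB.

5 dB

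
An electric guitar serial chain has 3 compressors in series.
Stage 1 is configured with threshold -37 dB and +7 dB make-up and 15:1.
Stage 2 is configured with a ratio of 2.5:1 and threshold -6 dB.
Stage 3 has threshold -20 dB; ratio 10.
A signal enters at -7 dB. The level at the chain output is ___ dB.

-28 dB

Stage 1: 30 dB above -37 dB, reduced 15:1 to 2 dB above → -35 dB; +7 dB make-up → -28 dB.
Stage 2: -28 dB ≤ -6 dB, so stage 2 doesn't engage; output -28 dB.
Stage 3: -28 dB ≤ -20 dB, so stage 3 doesn't engage; output -28 dB.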